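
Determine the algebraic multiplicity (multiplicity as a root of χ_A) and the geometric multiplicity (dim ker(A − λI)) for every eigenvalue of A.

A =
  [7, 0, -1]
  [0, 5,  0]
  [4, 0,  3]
λ = 5: alg = 3, geom = 2

Step 1 — factor the characteristic polynomial to read off the algebraic multiplicities:
  χ_A(x) = (x - 5)^3

Step 2 — compute geometric multiplicities via the rank-nullity identity g(λ) = n − rank(A − λI):
  rank(A − (5)·I) = 1, so dim ker(A − (5)·I) = n − 1 = 2

Summary:
  λ = 5: algebraic multiplicity = 3, geometric multiplicity = 2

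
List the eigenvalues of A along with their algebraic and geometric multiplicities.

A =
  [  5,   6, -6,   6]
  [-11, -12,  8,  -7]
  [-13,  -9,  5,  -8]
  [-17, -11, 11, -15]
λ = -5: alg = 1, geom = 1; λ = -4: alg = 3, geom = 1

Step 1 — factor the characteristic polynomial to read off the algebraic multiplicities:
  χ_A(x) = (x + 4)^3*(x + 5)

Step 2 — compute geometric multiplicities via the rank-nullity identity g(λ) = n − rank(A − λI):
  rank(A − (-5)·I) = 3, so dim ker(A − (-5)·I) = n − 3 = 1
  rank(A − (-4)·I) = 3, so dim ker(A − (-4)·I) = n − 3 = 1

Summary:
  λ = -5: algebraic multiplicity = 1, geometric multiplicity = 1
  λ = -4: algebraic multiplicity = 3, geometric multiplicity = 1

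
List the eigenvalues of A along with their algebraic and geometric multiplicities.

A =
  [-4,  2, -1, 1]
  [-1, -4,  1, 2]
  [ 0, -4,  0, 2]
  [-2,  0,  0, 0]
λ = -2: alg = 4, geom = 2

Step 1 — factor the characteristic polynomial to read off the algebraic multiplicities:
  χ_A(x) = (x + 2)^4

Step 2 — compute geometric multiplicities via the rank-nullity identity g(λ) = n − rank(A − λI):
  rank(A − (-2)·I) = 2, so dim ker(A − (-2)·I) = n − 2 = 2

Summary:
  λ = -2: algebraic multiplicity = 4, geometric multiplicity = 2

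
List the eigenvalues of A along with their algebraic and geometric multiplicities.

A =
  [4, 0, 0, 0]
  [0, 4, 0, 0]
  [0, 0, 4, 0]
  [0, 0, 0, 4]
λ = 4: alg = 4, geom = 4

Step 1 — factor the characteristic polynomial to read off the algebraic multiplicities:
  χ_A(x) = (x - 4)^4

Step 2 — compute geometric multiplicities via the rank-nullity identity g(λ) = n − rank(A − λI):
  rank(A − (4)·I) = 0, so dim ker(A − (4)·I) = n − 0 = 4

Summary:
  λ = 4: algebraic multiplicity = 4, geometric multiplicity = 4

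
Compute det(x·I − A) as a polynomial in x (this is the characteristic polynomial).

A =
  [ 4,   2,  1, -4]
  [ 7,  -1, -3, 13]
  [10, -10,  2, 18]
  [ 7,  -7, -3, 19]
x^4 - 24*x^3 + 216*x^2 - 864*x + 1296

Expanding det(x·I − A) (e.g. by cofactor expansion or by noting that A is similar to its Jordan form J, which has the same characteristic polynomial as A) gives
  χ_A(x) = x^4 - 24*x^3 + 216*x^2 - 864*x + 1296
which factors as (x - 6)^4. The eigenvalues (with algebraic multiplicities) are λ = 6 with multiplicity 4.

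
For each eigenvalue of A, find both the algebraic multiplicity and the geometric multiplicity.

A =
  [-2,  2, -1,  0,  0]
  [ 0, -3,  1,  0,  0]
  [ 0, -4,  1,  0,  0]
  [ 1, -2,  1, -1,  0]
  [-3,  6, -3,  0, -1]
λ = -2: alg = 1, geom = 1; λ = -1: alg = 4, geom = 3

Step 1 — factor the characteristic polynomial to read off the algebraic multiplicities:
  χ_A(x) = (x + 1)^4*(x + 2)

Step 2 — compute geometric multiplicities via the rank-nullity identity g(λ) = n − rank(A − λI):
  rank(A − (-2)·I) = 4, so dim ker(A − (-2)·I) = n − 4 = 1
  rank(A − (-1)·I) = 2, so dim ker(A − (-1)·I) = n − 2 = 3

Summary:
  λ = -2: algebraic multiplicity = 1, geometric multiplicity = 1
  λ = -1: algebraic multiplicity = 4, geometric multiplicity = 3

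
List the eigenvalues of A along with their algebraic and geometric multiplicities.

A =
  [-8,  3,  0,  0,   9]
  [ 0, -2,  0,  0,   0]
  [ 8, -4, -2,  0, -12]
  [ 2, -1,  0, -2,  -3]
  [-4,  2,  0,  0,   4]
λ = -2: alg = 5, geom = 4

Step 1 — factor the characteristic polynomial to read off the algebraic multiplicities:
  χ_A(x) = (x + 2)^5

Step 2 — compute geometric multiplicities via the rank-nullity identity g(λ) = n − rank(A − λI):
  rank(A − (-2)·I) = 1, so dim ker(A − (-2)·I) = n − 1 = 4

Summary:
  λ = -2: algebraic multiplicity = 5, geometric multiplicity = 4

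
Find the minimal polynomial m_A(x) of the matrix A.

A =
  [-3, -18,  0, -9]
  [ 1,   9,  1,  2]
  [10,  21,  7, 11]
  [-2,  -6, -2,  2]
x^3 - 9*x^2 + 108

The characteristic polynomial is χ_A(x) = (x - 6)^3*(x + 3), so the eigenvalues are known. The minimal polynomial is
  m_A(x) = Π_λ (x − λ)^{k_λ}
where k_λ is the size of the *largest* Jordan block for λ (equivalently, the smallest k with (A − λI)^k v = 0 for every generalised eigenvector v of λ).

  λ = -3: largest Jordan block has size 1, contributing (x + 3)
  λ = 6: largest Jordan block has size 2, contributing (x − 6)^2

So m_A(x) = (x - 6)^2*(x + 3) = x^3 - 9*x^2 + 108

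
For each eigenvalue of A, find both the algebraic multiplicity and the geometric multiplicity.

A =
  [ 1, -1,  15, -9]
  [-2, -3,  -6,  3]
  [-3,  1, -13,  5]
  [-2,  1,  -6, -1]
λ = -4: alg = 4, geom = 2

Step 1 — factor the characteristic polynomial to read off the algebraic multiplicities:
  χ_A(x) = (x + 4)^4

Step 2 — compute geometric multiplicities via the rank-nullity identity g(λ) = n − rank(A − λI):
  rank(A − (-4)·I) = 2, so dim ker(A − (-4)·I) = n − 2 = 2

Summary:
  λ = -4: algebraic multiplicity = 4, geometric multiplicity = 2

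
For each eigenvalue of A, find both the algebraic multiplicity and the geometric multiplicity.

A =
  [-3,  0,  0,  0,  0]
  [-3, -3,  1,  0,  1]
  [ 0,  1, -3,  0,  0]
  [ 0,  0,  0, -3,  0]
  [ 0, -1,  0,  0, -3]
λ = -3: alg = 5, geom = 3

Step 1 — factor the characteristic polynomial to read off the algebraic multiplicities:
  χ_A(x) = (x + 3)^5

Step 2 — compute geometric multiplicities via the rank-nullity identity g(λ) = n − rank(A − λI):
  rank(A − (-3)·I) = 2, so dim ker(A − (-3)·I) = n − 2 = 3

Summary:
  λ = -3: algebraic multiplicity = 5, geometric multiplicity = 3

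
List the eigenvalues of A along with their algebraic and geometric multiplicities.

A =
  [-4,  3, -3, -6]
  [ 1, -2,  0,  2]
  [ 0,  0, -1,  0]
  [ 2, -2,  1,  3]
λ = -1: alg = 4, geom = 2

Step 1 — factor the characteristic polynomial to read off the algebraic multiplicities:
  χ_A(x) = (x + 1)^4

Step 2 — compute geometric multiplicities via the rank-nullity identity g(λ) = n − rank(A − λI):
  rank(A − (-1)·I) = 2, so dim ker(A − (-1)·I) = n − 2 = 2

Summary:
  λ = -1: algebraic multiplicity = 4, geometric multiplicity = 2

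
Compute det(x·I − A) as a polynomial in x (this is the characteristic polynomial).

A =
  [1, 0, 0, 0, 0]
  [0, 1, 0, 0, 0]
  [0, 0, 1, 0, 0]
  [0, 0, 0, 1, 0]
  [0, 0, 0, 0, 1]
x^5 - 5*x^4 + 10*x^3 - 10*x^2 + 5*x - 1

Expanding det(x·I − A) (e.g. by cofactor expansion or by noting that A is similar to its Jordan form J, which has the same characteristic polynomial as A) gives
  χ_A(x) = x^5 - 5*x^4 + 10*x^3 - 10*x^2 + 5*x - 1
which factors as (x - 1)^5. The eigenvalues (with algebraic multiplicities) are λ = 1 with multiplicity 5.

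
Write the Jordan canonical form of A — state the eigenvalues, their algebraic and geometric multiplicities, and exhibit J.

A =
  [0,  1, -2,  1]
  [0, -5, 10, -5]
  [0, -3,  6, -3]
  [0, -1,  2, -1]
J_2(0) ⊕ J_1(0) ⊕ J_1(0)

The characteristic polynomial is
  det(x·I − A) = x^4

Eigenvalues and multiplicities (the geometric multiplicity of λ is n − rank(A − λI), which equals the number of Jordan blocks for λ):
  λ = 0: algebraic multiplicity = 4, geometric multiplicity = 3

Determining the block sizes for each eigenvalue:
  λ = 0: 3 blocks summing to 4 forces exactly one block of size 2 and the rest size 1 → block sizes [2, 1, 1]

Assembling the blocks gives a Jordan form
J =
  [0, 1, 0, 0]
  [0, 0, 0, 0]
  [0, 0, 0, 0]
  [0, 0, 0, 0]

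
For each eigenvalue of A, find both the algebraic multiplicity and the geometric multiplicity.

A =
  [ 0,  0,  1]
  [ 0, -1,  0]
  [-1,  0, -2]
λ = -1: alg = 3, geom = 2

Step 1 — factor the characteristic polynomial to read off the algebraic multiplicities:
  χ_A(x) = (x + 1)^3

Step 2 — compute geometric multiplicities via the rank-nullity identity g(λ) = n − rank(A − λI):
  rank(A − (-1)·I) = 1, so dim ker(A − (-1)·I) = n − 1 = 2

Summary:
  λ = -1: algebraic multiplicity = 3, geometric multiplicity = 2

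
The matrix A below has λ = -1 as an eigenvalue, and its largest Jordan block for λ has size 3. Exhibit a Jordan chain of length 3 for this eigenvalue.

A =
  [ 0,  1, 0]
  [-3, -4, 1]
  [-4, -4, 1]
A Jordan chain for λ = -1 of length 3:
v_1 = (-2, 2, 0)ᵀ
v_2 = (1, -3, -4)ᵀ
v_3 = (1, 0, 0)ᵀ

Let N = A − (-1)·I. We want v_3 with N^3 v_3 = 0 but N^2 v_3 ≠ 0; then v_{j-1} := N · v_j for j = 3, …, 2.

Pick v_3 = (1, 0, 0)ᵀ.
Then v_2 = N · v_3 = (1, -3, -4)ᵀ.
Then v_1 = N · v_2 = (-2, 2, 0)ᵀ.

Sanity check: (A − (-1)·I) v_1 = (0, 0, 0)ᵀ = 0. ✓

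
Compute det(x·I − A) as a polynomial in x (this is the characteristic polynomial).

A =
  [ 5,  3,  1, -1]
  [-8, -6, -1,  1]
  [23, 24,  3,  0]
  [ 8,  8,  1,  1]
x^4 - 3*x^3 - 6*x^2 + 28*x - 24

Expanding det(x·I − A) (e.g. by cofactor expansion or by noting that A is similar to its Jordan form J, which has the same characteristic polynomial as A) gives
  χ_A(x) = x^4 - 3*x^3 - 6*x^2 + 28*x - 24
which factors as (x - 2)^3*(x + 3). The eigenvalues (with algebraic multiplicities) are λ = -3 with multiplicity 1, λ = 2 with multiplicity 3.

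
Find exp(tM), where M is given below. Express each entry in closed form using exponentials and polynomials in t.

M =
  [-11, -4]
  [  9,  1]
e^{tM} =
  [-6*t*exp(-5*t) + exp(-5*t), -4*t*exp(-5*t)]
  [9*t*exp(-5*t), 6*t*exp(-5*t) + exp(-5*t)]

Strategy: write M = P · J · P⁻¹ where J is a Jordan canonical form, so e^{tM} = P · e^{tJ} · P⁻¹, and e^{tJ} can be computed block-by-block.

M has Jordan form
J =
  [-5,  1]
  [ 0, -5]
(up to reordering of blocks).

Per-block formulas:
  For a 2×2 Jordan block J_2(-5): exp(t · J_2(-5)) = e^(-5t)·(I + t·N), where N is the 2×2 nilpotent shift.

After assembling e^{tJ} and conjugating by P, we get:

e^{tM} =
  [-6*t*exp(-5*t) + exp(-5*t), -4*t*exp(-5*t)]
  [9*t*exp(-5*t), 6*t*exp(-5*t) + exp(-5*t)]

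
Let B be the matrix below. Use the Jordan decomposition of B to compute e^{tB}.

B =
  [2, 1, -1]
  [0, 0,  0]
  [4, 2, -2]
e^{tB} =
  [2*t + 1, t, -t]
  [0, 1, 0]
  [4*t, 2*t, 1 - 2*t]

Strategy: write B = P · J · P⁻¹ where J is a Jordan canonical form, so e^{tB} = P · e^{tJ} · P⁻¹, and e^{tJ} can be computed block-by-block.

B has Jordan form
J =
  [0, 1, 0]
  [0, 0, 0]
  [0, 0, 0]
(up to reordering of blocks).

Per-block formulas:
  For a 2×2 Jordan block J_2(0): exp(t · J_2(0)) = e^(0t)·(I + t·N), where N is the 2×2 nilpotent shift.
  For a 1×1 block at λ = 0: exp(t · [0]) = [e^(0t)].

After assembling e^{tJ} and conjugating by P, we get:

e^{tB} =
  [2*t + 1, t, -t]
  [0, 1, 0]
  [4*t, 2*t, 1 - 2*t]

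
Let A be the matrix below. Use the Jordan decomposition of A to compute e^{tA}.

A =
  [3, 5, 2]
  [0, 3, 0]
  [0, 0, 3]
e^{tA} =
  [exp(3*t), 5*t*exp(3*t), 2*t*exp(3*t)]
  [0, exp(3*t), 0]
  [0, 0, exp(3*t)]

Strategy: write A = P · J · P⁻¹ where J is a Jordan canonical form, so e^{tA} = P · e^{tJ} · P⁻¹, and e^{tJ} can be computed block-by-block.

A has Jordan form
J =
  [3, 1, 0]
  [0, 3, 0]
  [0, 0, 3]
(up to reordering of blocks).

Per-block formulas:
  For a 1×1 block at λ = 3: exp(t · [3]) = [e^(3t)].
  For a 2×2 Jordan block J_2(3): exp(t · J_2(3)) = e^(3t)·(I + t·N), where N is the 2×2 nilpotent shift.

After assembling e^{tJ} and conjugating by P, we get:

e^{tA} =
  [exp(3*t), 5*t*exp(3*t), 2*t*exp(3*t)]
  [0, exp(3*t), 0]
  [0, 0, exp(3*t)]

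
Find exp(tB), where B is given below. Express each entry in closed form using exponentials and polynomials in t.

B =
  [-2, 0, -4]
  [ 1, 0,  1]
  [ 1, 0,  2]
e^{tB} =
  [1 - 2*t, 0, -4*t]
  [-t^2/2 + t, 1, -t^2 + t]
  [t, 0, 2*t + 1]

Strategy: write B = P · J · P⁻¹ where J is a Jordan canonical form, so e^{tB} = P · e^{tJ} · P⁻¹, and e^{tJ} can be computed block-by-block.

B has Jordan form
J =
  [0, 1, 0]
  [0, 0, 1]
  [0, 0, 0]
(up to reordering of blocks).

Per-block formulas:
  For a 3×3 Jordan block J_3(0): exp(t · J_3(0)) = e^(0t)·(I + t·N + (t^2/2)·N^2), where N is the 3×3 nilpotent shift.

After assembling e^{tJ} and conjugating by P, we get:

e^{tB} =
  [1 - 2*t, 0, -4*t]
  [-t^2/2 + t, 1, -t^2 + t]
  [t, 0, 2*t + 1]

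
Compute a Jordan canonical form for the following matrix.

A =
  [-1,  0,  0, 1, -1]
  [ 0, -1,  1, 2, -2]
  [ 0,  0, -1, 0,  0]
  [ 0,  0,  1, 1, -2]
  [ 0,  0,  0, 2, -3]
J_3(-1) ⊕ J_1(-1) ⊕ J_1(-1)

The characteristic polynomial is
  det(x·I − A) = x^5 + 5*x^4 + 10*x^3 + 10*x^2 + 5*x + 1 = (x + 1)^5

Eigenvalues and multiplicities (the geometric multiplicity of λ is n − rank(A − λI), which equals the number of Jordan blocks for λ):
  λ = -1: algebraic multiplicity = 5, geometric multiplicity = 3

Determining the block sizes for each eigenvalue:
  λ = -1: with am = 5 and gm = 3, the partition is not yet determined (e.g. several partitions of 5 into 3 parts exist). Let N = A − (-1)·I. Computing rank(N^1) = 2, rank(N^2) = 1, rank(N^3) = 0; the number of blocks of size ≥ j is rank(N^{j−1}) − rank(N^j), giving [3, 1, 1]. So we have 1 block(s) of size 3, 2 block(s) of size 1 → block sizes [3, 1, 1]

Assembling the blocks gives a Jordan form
J =
  [-1,  1,  0,  0,  0]
  [ 0, -1,  1,  0,  0]
  [ 0,  0, -1,  0,  0]
  [ 0,  0,  0, -1,  0]
  [ 0,  0,  0,  0, -1]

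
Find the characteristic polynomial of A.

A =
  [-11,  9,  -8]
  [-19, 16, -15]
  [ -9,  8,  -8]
x^3 + 3*x^2 + 3*x + 1

Expanding det(x·I − A) (e.g. by cofactor expansion or by noting that A is similar to its Jordan form J, which has the same characteristic polynomial as A) gives
  χ_A(x) = x^3 + 3*x^2 + 3*x + 1
which factors as (x + 1)^3. The eigenvalues (with algebraic multiplicities) are λ = -1 with multiplicity 3.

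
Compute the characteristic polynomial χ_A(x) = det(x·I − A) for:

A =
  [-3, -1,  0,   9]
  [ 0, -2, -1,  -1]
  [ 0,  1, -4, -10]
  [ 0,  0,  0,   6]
x^4 + 3*x^3 - 27*x^2 - 135*x - 162

Expanding det(x·I − A) (e.g. by cofactor expansion or by noting that A is similar to its Jordan form J, which has the same characteristic polynomial as A) gives
  χ_A(x) = x^4 + 3*x^3 - 27*x^2 - 135*x - 162
which factors as (x - 6)*(x + 3)^3. The eigenvalues (with algebraic multiplicities) are λ = -3 with multiplicity 3, λ = 6 with multiplicity 1.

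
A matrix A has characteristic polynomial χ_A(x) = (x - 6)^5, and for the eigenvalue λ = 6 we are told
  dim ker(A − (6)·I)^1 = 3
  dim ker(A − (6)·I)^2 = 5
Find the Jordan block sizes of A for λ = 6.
Block sizes for λ = 6: [2, 2, 1]

From the dimensions of kernels of powers, the number of Jordan blocks of size at least j is d_j − d_{j−1} where d_j = dim ker(N^j) (with d_0 = 0). Computing the differences gives [3, 2].
The number of blocks of size exactly k is (#blocks of size ≥ k) − (#blocks of size ≥ k + 1), so the partition is: 1 block(s) of size 1, 2 block(s) of size 2.
In nonincreasing order the block sizes are [2, 2, 1].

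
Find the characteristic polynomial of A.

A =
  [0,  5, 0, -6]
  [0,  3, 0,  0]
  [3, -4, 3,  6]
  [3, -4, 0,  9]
x^4 - 15*x^3 + 81*x^2 - 189*x + 162

Expanding det(x·I − A) (e.g. by cofactor expansion or by noting that A is similar to its Jordan form J, which has the same characteristic polynomial as A) gives
  χ_A(x) = x^4 - 15*x^3 + 81*x^2 - 189*x + 162
which factors as (x - 6)*(x - 3)^3. The eigenvalues (with algebraic multiplicities) are λ = 3 with multiplicity 3, λ = 6 with multiplicity 1.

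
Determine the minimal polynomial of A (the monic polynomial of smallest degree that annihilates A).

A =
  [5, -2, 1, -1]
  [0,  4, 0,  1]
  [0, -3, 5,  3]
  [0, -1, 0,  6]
x^2 - 10*x + 25

The characteristic polynomial is χ_A(x) = (x - 5)^4, so the eigenvalues are known. The minimal polynomial is
  m_A(x) = Π_λ (x − λ)^{k_λ}
where k_λ is the size of the *largest* Jordan block for λ (equivalently, the smallest k with (A − λI)^k v = 0 for every generalised eigenvector v of λ).

  λ = 5: largest Jordan block has size 2, contributing (x − 5)^2

So m_A(x) = (x - 5)^2 = x^2 - 10*x + 25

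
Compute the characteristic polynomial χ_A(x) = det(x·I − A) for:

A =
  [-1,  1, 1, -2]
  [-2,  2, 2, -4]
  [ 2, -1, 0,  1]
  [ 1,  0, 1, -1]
x^4

Expanding det(x·I − A) (e.g. by cofactor expansion or by noting that A is similar to its Jordan form J, which has the same characteristic polynomial as A) gives
  χ_A(x) = x^4
which factors as x^4. The eigenvalues (with algebraic multiplicities) are λ = 0 with multiplicity 4.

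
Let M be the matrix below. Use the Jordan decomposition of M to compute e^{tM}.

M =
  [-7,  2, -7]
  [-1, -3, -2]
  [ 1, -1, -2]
e^{tM} =
  [-3*t*exp(-4*t) + exp(-4*t), 3*t^2*exp(-4*t)/2 + 2*t*exp(-4*t), 3*t^2*exp(-4*t)/2 - 7*t*exp(-4*t)]
  [-t*exp(-4*t), t^2*exp(-4*t)/2 + t*exp(-4*t) + exp(-4*t), t^2*exp(-4*t)/2 - 2*t*exp(-4*t)]
  [t*exp(-4*t), -t^2*exp(-4*t)/2 - t*exp(-4*t), -t^2*exp(-4*t)/2 + 2*t*exp(-4*t) + exp(-4*t)]

Strategy: write M = P · J · P⁻¹ where J is a Jordan canonical form, so e^{tM} = P · e^{tJ} · P⁻¹, and e^{tJ} can be computed block-by-block.

M has Jordan form
J =
  [-4,  1,  0]
  [ 0, -4,  1]
  [ 0,  0, -4]
(up to reordering of blocks).

Per-block formulas:
  For a 3×3 Jordan block J_3(-4): exp(t · J_3(-4)) = e^(-4t)·(I + t·N + (t^2/2)·N^2), where N is the 3×3 nilpotent shift.

After assembling e^{tJ} and conjugating by P, we get:

e^{tM} =
  [-3*t*exp(-4*t) + exp(-4*t), 3*t^2*exp(-4*t)/2 + 2*t*exp(-4*t), 3*t^2*exp(-4*t)/2 - 7*t*exp(-4*t)]
  [-t*exp(-4*t), t^2*exp(-4*t)/2 + t*exp(-4*t) + exp(-4*t), t^2*exp(-4*t)/2 - 2*t*exp(-4*t)]
  [t*exp(-4*t), -t^2*exp(-4*t)/2 - t*exp(-4*t), -t^2*exp(-4*t)/2 + 2*t*exp(-4*t) + exp(-4*t)]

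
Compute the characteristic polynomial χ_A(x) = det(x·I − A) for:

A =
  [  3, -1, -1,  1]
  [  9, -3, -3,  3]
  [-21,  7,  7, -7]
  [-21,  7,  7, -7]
x^4

Expanding det(x·I − A) (e.g. by cofactor expansion or by noting that A is similar to its Jordan form J, which has the same characteristic polynomial as A) gives
  χ_A(x) = x^4
which factors as x^4. The eigenvalues (with algebraic multiplicities) are λ = 0 with multiplicity 4.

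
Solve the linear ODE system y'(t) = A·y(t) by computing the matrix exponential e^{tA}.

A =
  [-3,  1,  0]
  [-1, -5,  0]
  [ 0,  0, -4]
e^{tA} =
  [t*exp(-4*t) + exp(-4*t), t*exp(-4*t), 0]
  [-t*exp(-4*t), -t*exp(-4*t) + exp(-4*t), 0]
  [0, 0, exp(-4*t)]

Strategy: write A = P · J · P⁻¹ where J is a Jordan canonical form, so e^{tA} = P · e^{tJ} · P⁻¹, and e^{tJ} can be computed block-by-block.

A has Jordan form
J =
  [-4,  1,  0]
  [ 0, -4,  0]
  [ 0,  0, -4]
(up to reordering of blocks).

Per-block formulas:
  For a 2×2 Jordan block J_2(-4): exp(t · J_2(-4)) = e^(-4t)·(I + t·N), where N is the 2×2 nilpotent shift.
  For a 1×1 block at λ = -4: exp(t · [-4]) = [e^(-4t)].

After assembling e^{tJ} and conjugating by P, we get:

e^{tA} =
  [t*exp(-4*t) + exp(-4*t), t*exp(-4*t), 0]
  [-t*exp(-4*t), -t*exp(-4*t) + exp(-4*t), 0]
  [0, 0, exp(-4*t)]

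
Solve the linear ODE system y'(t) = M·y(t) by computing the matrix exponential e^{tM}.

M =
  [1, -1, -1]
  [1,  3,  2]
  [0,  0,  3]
e^{tM} =
  [-t*exp(2*t) + exp(2*t), -t*exp(2*t), t*exp(2*t) - 2*exp(3*t) + 2*exp(2*t)]
  [t*exp(2*t), t*exp(2*t) + exp(2*t), -t*exp(2*t) + 3*exp(3*t) - 3*exp(2*t)]
  [0, 0, exp(3*t)]

Strategy: write M = P · J · P⁻¹ where J is a Jordan canonical form, so e^{tM} = P · e^{tJ} · P⁻¹, and e^{tJ} can be computed block-by-block.

M has Jordan form
J =
  [2, 1, 0]
  [0, 2, 0]
  [0, 0, 3]
(up to reordering of blocks).

Per-block formulas:
  For a 2×2 Jordan block J_2(2): exp(t · J_2(2)) = e^(2t)·(I + t·N), where N is the 2×2 nilpotent shift.
  For a 1×1 block at λ = 3: exp(t · [3]) = [e^(3t)].

After assembling e^{tJ} and conjugating by P, we get:

e^{tM} =
  [-t*exp(2*t) + exp(2*t), -t*exp(2*t), t*exp(2*t) - 2*exp(3*t) + 2*exp(2*t)]
  [t*exp(2*t), t*exp(2*t) + exp(2*t), -t*exp(2*t) + 3*exp(3*t) - 3*exp(2*t)]
  [0, 0, exp(3*t)]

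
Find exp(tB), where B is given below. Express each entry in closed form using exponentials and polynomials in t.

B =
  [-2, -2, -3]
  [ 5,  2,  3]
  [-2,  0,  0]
e^{tB} =
  [1 - 2*t, -2*t, -3*t]
  [-3*t^2 + 5*t, -3*t^2 + 2*t + 1, -9*t^2/2 + 3*t]
  [2*t^2 - 2*t, 2*t^2, 3*t^2 + 1]

Strategy: write B = P · J · P⁻¹ where J is a Jordan canonical form, so e^{tB} = P · e^{tJ} · P⁻¹, and e^{tJ} can be computed block-by-block.

B has Jordan form
J =
  [0, 1, 0]
  [0, 0, 1]
  [0, 0, 0]
(up to reordering of blocks).

Per-block formulas:
  For a 3×3 Jordan block J_3(0): exp(t · J_3(0)) = e^(0t)·(I + t·N + (t^2/2)·N^2), where N is the 3×3 nilpotent shift.

After assembling e^{tJ} and conjugating by P, we get:

e^{tB} =
  [1 - 2*t, -2*t, -3*t]
  [-3*t^2 + 5*t, -3*t^2 + 2*t + 1, -9*t^2/2 + 3*t]
  [2*t^2 - 2*t, 2*t^2, 3*t^2 + 1]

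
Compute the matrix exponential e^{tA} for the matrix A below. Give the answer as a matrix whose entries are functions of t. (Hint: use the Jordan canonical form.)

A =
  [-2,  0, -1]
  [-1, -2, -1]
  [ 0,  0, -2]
e^{tA} =
  [exp(-2*t), 0, -t*exp(-2*t)]
  [-t*exp(-2*t), exp(-2*t), t^2*exp(-2*t)/2 - t*exp(-2*t)]
  [0, 0, exp(-2*t)]

Strategy: write A = P · J · P⁻¹ where J is a Jordan canonical form, so e^{tA} = P · e^{tJ} · P⁻¹, and e^{tJ} can be computed block-by-block.

A has Jordan form
J =
  [-2,  1,  0]
  [ 0, -2,  1]
  [ 0,  0, -2]
(up to reordering of blocks).

Per-block formulas:
  For a 3×3 Jordan block J_3(-2): exp(t · J_3(-2)) = e^(-2t)·(I + t·N + (t^2/2)·N^2), where N is the 3×3 nilpotent shift.

After assembling e^{tJ} and conjugating by P, we get:

e^{tA} =
  [exp(-2*t), 0, -t*exp(-2*t)]
  [-t*exp(-2*t), exp(-2*t), t^2*exp(-2*t)/2 - t*exp(-2*t)]
  [0, 0, exp(-2*t)]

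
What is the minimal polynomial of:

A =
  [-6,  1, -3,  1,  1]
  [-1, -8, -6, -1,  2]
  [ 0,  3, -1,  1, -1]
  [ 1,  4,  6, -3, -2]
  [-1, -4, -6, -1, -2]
x^3 + 12*x^2 + 48*x + 64

The characteristic polynomial is χ_A(x) = (x + 4)^5, so the eigenvalues are known. The minimal polynomial is
  m_A(x) = Π_λ (x − λ)^{k_λ}
where k_λ is the size of the *largest* Jordan block for λ (equivalently, the smallest k with (A − λI)^k v = 0 for every generalised eigenvector v of λ).

  λ = -4: largest Jordan block has size 3, contributing (x + 4)^3

So m_A(x) = (x + 4)^3 = x^3 + 12*x^2 + 48*x + 64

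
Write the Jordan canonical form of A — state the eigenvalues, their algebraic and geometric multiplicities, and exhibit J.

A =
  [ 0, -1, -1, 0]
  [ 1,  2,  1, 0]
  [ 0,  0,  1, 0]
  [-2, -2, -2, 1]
J_2(1) ⊕ J_1(1) ⊕ J_1(1)

The characteristic polynomial is
  det(x·I − A) = x^4 - 4*x^3 + 6*x^2 - 4*x + 1 = (x - 1)^4

Eigenvalues and multiplicities (the geometric multiplicity of λ is n − rank(A − λI), which equals the number of Jordan blocks for λ):
  λ = 1: algebraic multiplicity = 4, geometric multiplicity = 3

Determining the block sizes for each eigenvalue:
  λ = 1: 3 blocks summing to 4 forces exactly one block of size 2 and the rest size 1 → block sizes [2, 1, 1]

Assembling the blocks gives a Jordan form
J =
  [1, 1, 0, 0]
  [0, 1, 0, 0]
  [0, 0, 1, 0]
  [0, 0, 0, 1]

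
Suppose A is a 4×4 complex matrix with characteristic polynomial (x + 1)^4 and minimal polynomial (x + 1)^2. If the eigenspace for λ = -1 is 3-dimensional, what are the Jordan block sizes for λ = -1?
Block sizes for λ = -1: [2, 1, 1]

Step 1 — from the characteristic polynomial, algebraic multiplicity of λ = -1 is 4. From dim ker(A − (-1)·I) = 3, there are exactly 3 Jordan blocks for λ = -1.
Step 2 — from the minimal polynomial, the factor (x + 1)^2 tells us the largest block for λ = -1 has size 2.
Step 3 — with total size 4, 3 blocks, and largest block 2, the block sizes (in nonincreasing order) are [2, 1, 1].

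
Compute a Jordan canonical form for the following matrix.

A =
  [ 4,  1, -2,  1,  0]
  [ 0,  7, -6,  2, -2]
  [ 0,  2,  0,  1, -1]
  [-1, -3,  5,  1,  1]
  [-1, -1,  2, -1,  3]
J_3(3) ⊕ J_1(3) ⊕ J_1(3)

The characteristic polynomial is
  det(x·I − A) = x^5 - 15*x^4 + 90*x^3 - 270*x^2 + 405*x - 243 = (x - 3)^5

Eigenvalues and multiplicities (the geometric multiplicity of λ is n − rank(A − λI), which equals the number of Jordan blocks for λ):
  λ = 3: algebraic multiplicity = 5, geometric multiplicity = 3

Determining the block sizes for each eigenvalue:
  λ = 3: with am = 5 and gm = 3, the partition is not yet determined (e.g. several partitions of 5 into 3 parts exist). Let N = A − (3)·I. Computing rank(N^1) = 2, rank(N^2) = 1, rank(N^3) = 0; the number of blocks of size ≥ j is rank(N^{j−1}) − rank(N^j), giving [3, 1, 1]. So we have 1 block(s) of size 3, 2 block(s) of size 1 → block sizes [3, 1, 1]

Assembling the blocks gives a Jordan form
J =
  [3, 1, 0, 0, 0]
  [0, 3, 1, 0, 0]
  [0, 0, 3, 0, 0]
  [0, 0, 0, 3, 0]
  [0, 0, 0, 0, 3]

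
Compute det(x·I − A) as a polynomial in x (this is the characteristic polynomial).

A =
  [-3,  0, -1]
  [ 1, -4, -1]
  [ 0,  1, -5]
x^3 + 12*x^2 + 48*x + 64

Expanding det(x·I − A) (e.g. by cofactor expansion or by noting that A is similar to its Jordan form J, which has the same characteristic polynomial as A) gives
  χ_A(x) = x^3 + 12*x^2 + 48*x + 64
which factors as (x + 4)^3. The eigenvalues (with algebraic multiplicities) are λ = -4 with multiplicity 3.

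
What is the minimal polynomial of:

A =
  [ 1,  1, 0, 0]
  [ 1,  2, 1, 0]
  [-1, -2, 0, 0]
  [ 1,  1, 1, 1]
x^3 - 3*x^2 + 3*x - 1

The characteristic polynomial is χ_A(x) = (x - 1)^4, so the eigenvalues are known. The minimal polynomial is
  m_A(x) = Π_λ (x − λ)^{k_λ}
where k_λ is the size of the *largest* Jordan block for λ (equivalently, the smallest k with (A − λI)^k v = 0 for every generalised eigenvector v of λ).

  λ = 1: largest Jordan block has size 3, contributing (x − 1)^3

So m_A(x) = (x - 1)^3 = x^3 - 3*x^2 + 3*x - 1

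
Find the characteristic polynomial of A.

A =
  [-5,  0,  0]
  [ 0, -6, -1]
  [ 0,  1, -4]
x^3 + 15*x^2 + 75*x + 125

Expanding det(x·I − A) (e.g. by cofactor expansion or by noting that A is similar to its Jordan form J, which has the same characteristic polynomial as A) gives
  χ_A(x) = x^3 + 15*x^2 + 75*x + 125
which factors as (x + 5)^3. The eigenvalues (with algebraic multiplicities) are λ = -5 with multiplicity 3.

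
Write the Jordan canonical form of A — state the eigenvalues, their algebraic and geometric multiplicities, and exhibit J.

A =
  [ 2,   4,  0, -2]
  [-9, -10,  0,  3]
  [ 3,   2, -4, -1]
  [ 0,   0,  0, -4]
J_2(-4) ⊕ J_1(-4) ⊕ J_1(-4)

The characteristic polynomial is
  det(x·I − A) = x^4 + 16*x^3 + 96*x^2 + 256*x + 256 = (x + 4)^4

Eigenvalues and multiplicities (the geometric multiplicity of λ is n − rank(A − λI), which equals the number of Jordan blocks for λ):
  λ = -4: algebraic multiplicity = 4, geometric multiplicity = 3

Determining the block sizes for each eigenvalue:
  λ = -4: 3 blocks summing to 4 forces exactly one block of size 2 and the rest size 1 → block sizes [2, 1, 1]

Assembling the blocks gives a Jordan form
J =
  [-4,  1,  0,  0]
  [ 0, -4,  0,  0]
  [ 0,  0, -4,  0]
  [ 0,  0,  0, -4]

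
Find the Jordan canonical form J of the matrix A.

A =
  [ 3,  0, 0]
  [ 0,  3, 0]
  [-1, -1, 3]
J_2(3) ⊕ J_1(3)

The characteristic polynomial is
  det(x·I − A) = x^3 - 9*x^2 + 27*x - 27 = (x - 3)^3

Eigenvalues and multiplicities (the geometric multiplicity of λ is n − rank(A − λI), which equals the number of Jordan blocks for λ):
  λ = 3: algebraic multiplicity = 3, geometric multiplicity = 2

Determining the block sizes for each eigenvalue:
  λ = 3: 2 blocks summing to 3 forces exactly one block of size 2 and the rest size 1 → block sizes [2, 1]

Assembling the blocks gives a Jordan form
J =
  [3, 1, 0]
  [0, 3, 0]
  [0, 0, 3]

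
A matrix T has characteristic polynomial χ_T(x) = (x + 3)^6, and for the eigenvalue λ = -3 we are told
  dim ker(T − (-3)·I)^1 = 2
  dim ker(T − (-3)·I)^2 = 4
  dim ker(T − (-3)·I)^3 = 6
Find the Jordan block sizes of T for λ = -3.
Block sizes for λ = -3: [3, 3]

From the dimensions of kernels of powers, the number of Jordan blocks of size at least j is d_j − d_{j−1} where d_j = dim ker(N^j) (with d_0 = 0). Computing the differences gives [2, 2, 2].
The number of blocks of size exactly k is (#blocks of size ≥ k) − (#blocks of size ≥ k + 1), so the partition is: 2 block(s) of size 3.
In nonincreasing order the block sizes are [3, 3].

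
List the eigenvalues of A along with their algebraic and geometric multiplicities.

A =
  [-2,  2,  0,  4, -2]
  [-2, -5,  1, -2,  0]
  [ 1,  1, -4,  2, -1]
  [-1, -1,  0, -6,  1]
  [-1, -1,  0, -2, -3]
λ = -4: alg = 5, geom = 3

Step 1 — factor the characteristic polynomial to read off the algebraic multiplicities:
  χ_A(x) = (x + 4)^5

Step 2 — compute geometric multiplicities via the rank-nullity identity g(λ) = n − rank(A − λI):
  rank(A − (-4)·I) = 2, so dim ker(A − (-4)·I) = n − 2 = 3

Summary:
  λ = -4: algebraic multiplicity = 5, geometric multiplicity = 3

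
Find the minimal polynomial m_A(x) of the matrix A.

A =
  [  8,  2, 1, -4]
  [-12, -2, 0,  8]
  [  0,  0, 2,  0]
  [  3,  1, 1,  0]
x^3 - 6*x^2 + 12*x - 8

The characteristic polynomial is χ_A(x) = (x - 2)^4, so the eigenvalues are known. The minimal polynomial is
  m_A(x) = Π_λ (x − λ)^{k_λ}
where k_λ is the size of the *largest* Jordan block for λ (equivalently, the smallest k with (A − λI)^k v = 0 for every generalised eigenvector v of λ).

  λ = 2: largest Jordan block has size 3, contributing (x − 2)^3

So m_A(x) = (x - 2)^3 = x^3 - 6*x^2 + 12*x - 8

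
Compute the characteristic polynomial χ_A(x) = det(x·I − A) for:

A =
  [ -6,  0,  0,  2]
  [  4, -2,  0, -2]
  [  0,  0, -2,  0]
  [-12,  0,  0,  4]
x^4 + 6*x^3 + 12*x^2 + 8*x

Expanding det(x·I − A) (e.g. by cofactor expansion or by noting that A is similar to its Jordan form J, which has the same characteristic polynomial as A) gives
  χ_A(x) = x^4 + 6*x^3 + 12*x^2 + 8*x
which factors as x*(x + 2)^3. The eigenvalues (with algebraic multiplicities) are λ = -2 with multiplicity 3, λ = 0 with multiplicity 1.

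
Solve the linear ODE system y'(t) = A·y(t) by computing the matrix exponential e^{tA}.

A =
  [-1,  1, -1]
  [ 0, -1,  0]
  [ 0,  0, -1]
e^{tA} =
  [exp(-t), t*exp(-t), -t*exp(-t)]
  [0, exp(-t), 0]
  [0, 0, exp(-t)]

Strategy: write A = P · J · P⁻¹ where J is a Jordan canonical form, so e^{tA} = P · e^{tJ} · P⁻¹, and e^{tJ} can be computed block-by-block.

A has Jordan form
J =
  [-1,  1,  0]
  [ 0, -1,  0]
  [ 0,  0, -1]
(up to reordering of blocks).

Per-block formulas:
  For a 2×2 Jordan block J_2(-1): exp(t · J_2(-1)) = e^(-1t)·(I + t·N), where N is the 2×2 nilpotent shift.
  For a 1×1 block at λ = -1: exp(t · [-1]) = [e^(-1t)].

After assembling e^{tJ} and conjugating by P, we get:

e^{tA} =
  [exp(-t), t*exp(-t), -t*exp(-t)]
  [0, exp(-t), 0]
  [0, 0, exp(-t)]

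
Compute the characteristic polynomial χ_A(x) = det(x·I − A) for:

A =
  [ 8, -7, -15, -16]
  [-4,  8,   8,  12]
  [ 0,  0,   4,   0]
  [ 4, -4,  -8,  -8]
x^4 - 12*x^3 + 52*x^2 - 96*x + 64

Expanding det(x·I − A) (e.g. by cofactor expansion or by noting that A is similar to its Jordan form J, which has the same characteristic polynomial as A) gives
  χ_A(x) = x^4 - 12*x^3 + 52*x^2 - 96*x + 64
which factors as (x - 4)^2*(x - 2)^2. The eigenvalues (with algebraic multiplicities) are λ = 2 with multiplicity 2, λ = 4 with multiplicity 2.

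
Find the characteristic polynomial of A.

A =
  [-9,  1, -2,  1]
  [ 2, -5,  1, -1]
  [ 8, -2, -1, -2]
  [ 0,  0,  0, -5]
x^4 + 20*x^3 + 150*x^2 + 500*x + 625

Expanding det(x·I − A) (e.g. by cofactor expansion or by noting that A is similar to its Jordan form J, which has the same characteristic polynomial as A) gives
  χ_A(x) = x^4 + 20*x^3 + 150*x^2 + 500*x + 625
which factors as (x + 5)^4. The eigenvalues (with algebraic multiplicities) are λ = -5 with multiplicity 4.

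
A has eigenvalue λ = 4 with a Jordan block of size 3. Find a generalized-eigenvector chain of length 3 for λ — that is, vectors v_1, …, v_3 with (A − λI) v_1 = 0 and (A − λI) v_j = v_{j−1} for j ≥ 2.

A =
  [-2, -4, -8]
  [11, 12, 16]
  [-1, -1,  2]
A Jordan chain for λ = 4 of length 3:
v_1 = (0, 6, -3)ᵀ
v_2 = (-6, 11, -1)ᵀ
v_3 = (1, 0, 0)ᵀ

Let N = A − (4)·I. We want v_3 with N^3 v_3 = 0 but N^2 v_3 ≠ 0; then v_{j-1} := N · v_j for j = 3, …, 2.

Pick v_3 = (1, 0, 0)ᵀ.
Then v_2 = N · v_3 = (-6, 11, -1)ᵀ.
Then v_1 = N · v_2 = (0, 6, -3)ᵀ.

Sanity check: (A − (4)·I) v_1 = (0, 0, 0)ᵀ = 0. ✓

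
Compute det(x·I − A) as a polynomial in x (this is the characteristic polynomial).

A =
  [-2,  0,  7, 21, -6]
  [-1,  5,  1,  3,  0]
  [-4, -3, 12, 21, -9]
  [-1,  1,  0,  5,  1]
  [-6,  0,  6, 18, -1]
x^5 - 19*x^4 + 130*x^3 - 350*x^2 + 125*x + 625

Expanding det(x·I − A) (e.g. by cofactor expansion or by noting that A is similar to its Jordan form J, which has the same characteristic polynomial as A) gives
  χ_A(x) = x^5 - 19*x^4 + 130*x^3 - 350*x^2 + 125*x + 625
which factors as (x - 5)^4*(x + 1). The eigenvalues (with algebraic multiplicities) are λ = -1 with multiplicity 1, λ = 5 with multiplicity 4.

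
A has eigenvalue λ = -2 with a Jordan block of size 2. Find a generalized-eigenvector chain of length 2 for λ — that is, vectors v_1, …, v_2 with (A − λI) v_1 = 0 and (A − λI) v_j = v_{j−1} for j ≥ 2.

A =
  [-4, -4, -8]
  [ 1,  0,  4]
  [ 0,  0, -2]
A Jordan chain for λ = -2 of length 2:
v_1 = (-2, 1, 0)ᵀ
v_2 = (1, 0, 0)ᵀ

Let N = A − (-2)·I. We want v_2 with N^2 v_2 = 0 but N^1 v_2 ≠ 0; then v_{j-1} := N · v_j for j = 2, …, 2.

Pick v_2 = (1, 0, 0)ᵀ.
Then v_1 = N · v_2 = (-2, 1, 0)ᵀ.

Sanity check: (A − (-2)·I) v_1 = (0, 0, 0)ᵀ = 0. ✓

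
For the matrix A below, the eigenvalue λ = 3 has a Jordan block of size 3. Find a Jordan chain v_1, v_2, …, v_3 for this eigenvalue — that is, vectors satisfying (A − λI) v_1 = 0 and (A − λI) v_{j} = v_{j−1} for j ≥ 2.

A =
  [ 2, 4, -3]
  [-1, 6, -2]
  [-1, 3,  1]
A Jordan chain for λ = 3 of length 3:
v_1 = (-1, -1, -1)ᵀ
v_2 = (4, 3, 3)ᵀ
v_3 = (0, 1, 0)ᵀ

Let N = A − (3)·I. We want v_3 with N^3 v_3 = 0 but N^2 v_3 ≠ 0; then v_{j-1} := N · v_j for j = 3, …, 2.

Pick v_3 = (0, 1, 0)ᵀ.
Then v_2 = N · v_3 = (4, 3, 3)ᵀ.
Then v_1 = N · v_2 = (-1, -1, -1)ᵀ.

Sanity check: (A − (3)·I) v_1 = (0, 0, 0)ᵀ = 0. ✓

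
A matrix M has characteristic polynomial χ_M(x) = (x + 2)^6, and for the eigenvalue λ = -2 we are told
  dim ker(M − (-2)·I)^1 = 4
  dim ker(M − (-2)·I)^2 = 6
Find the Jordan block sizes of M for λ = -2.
Block sizes for λ = -2: [2, 2, 1, 1]

From the dimensions of kernels of powers, the number of Jordan blocks of size at least j is d_j − d_{j−1} where d_j = dim ker(N^j) (with d_0 = 0). Computing the differences gives [4, 2].
The number of blocks of size exactly k is (#blocks of size ≥ k) − (#blocks of size ≥ k + 1), so the partition is: 2 block(s) of size 1, 2 block(s) of size 2.
In nonincreasing order the block sizes are [2, 2, 1, 1].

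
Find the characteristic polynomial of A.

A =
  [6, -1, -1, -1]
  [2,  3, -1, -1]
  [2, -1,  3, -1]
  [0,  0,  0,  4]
x^4 - 16*x^3 + 96*x^2 - 256*x + 256

Expanding det(x·I − A) (e.g. by cofactor expansion or by noting that A is similar to its Jordan form J, which has the same characteristic polynomial as A) gives
  χ_A(x) = x^4 - 16*x^3 + 96*x^2 - 256*x + 256
which factors as (x - 4)^4. The eigenvalues (with algebraic multiplicities) are λ = 4 with multiplicity 4.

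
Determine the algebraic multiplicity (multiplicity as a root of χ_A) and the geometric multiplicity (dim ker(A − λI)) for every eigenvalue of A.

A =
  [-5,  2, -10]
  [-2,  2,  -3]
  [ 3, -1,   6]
λ = 1: alg = 3, geom = 1

Step 1 — factor the characteristic polynomial to read off the algebraic multiplicities:
  χ_A(x) = (x - 1)^3

Step 2 — compute geometric multiplicities via the rank-nullity identity g(λ) = n − rank(A − λI):
  rank(A − (1)·I) = 2, so dim ker(A − (1)·I) = n − 2 = 1

Summary:
  λ = 1: algebraic multiplicity = 3, geometric multiplicity = 1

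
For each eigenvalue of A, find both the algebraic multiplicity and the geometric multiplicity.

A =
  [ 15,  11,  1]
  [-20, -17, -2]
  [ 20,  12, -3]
λ = -5: alg = 2, geom = 1; λ = 5: alg = 1, geom = 1

Step 1 — factor the characteristic polynomial to read off the algebraic multiplicities:
  χ_A(x) = (x - 5)*(x + 5)^2

Step 2 — compute geometric multiplicities via the rank-nullity identity g(λ) = n − rank(A − λI):
  rank(A − (-5)·I) = 2, so dim ker(A − (-5)·I) = n − 2 = 1
  rank(A − (5)·I) = 2, so dim ker(A − (5)·I) = n − 2 = 1

Summary:
  λ = -5: algebraic multiplicity = 2, geometric multiplicity = 1
  λ = 5: algebraic multiplicity = 1, geometric multiplicity = 1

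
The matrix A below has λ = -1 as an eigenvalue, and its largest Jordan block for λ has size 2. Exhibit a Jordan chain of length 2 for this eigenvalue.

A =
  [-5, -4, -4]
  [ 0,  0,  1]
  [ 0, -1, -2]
A Jordan chain for λ = -1 of length 2:
v_1 = (0, -1, 1)ᵀ
v_2 = (1, -1, 0)ᵀ

Let N = A − (-1)·I. We want v_2 with N^2 v_2 = 0 but N^1 v_2 ≠ 0; then v_{j-1} := N · v_j for j = 2, …, 2.

Pick v_2 = (1, -1, 0)ᵀ.
Then v_1 = N · v_2 = (0, -1, 1)ᵀ.

Sanity check: (A − (-1)·I) v_1 = (0, 0, 0)ᵀ = 0. ✓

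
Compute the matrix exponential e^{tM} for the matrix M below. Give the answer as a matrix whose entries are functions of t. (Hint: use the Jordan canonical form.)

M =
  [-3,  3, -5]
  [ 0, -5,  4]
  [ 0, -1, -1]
e^{tM} =
  [exp(-3*t), -t^2*exp(-3*t)/2 + 3*t*exp(-3*t), t^2*exp(-3*t) - 5*t*exp(-3*t)]
  [0, -2*t*exp(-3*t) + exp(-3*t), 4*t*exp(-3*t)]
  [0, -t*exp(-3*t), 2*t*exp(-3*t) + exp(-3*t)]

Strategy: write M = P · J · P⁻¹ where J is a Jordan canonical form, so e^{tM} = P · e^{tJ} · P⁻¹, and e^{tJ} can be computed block-by-block.

M has Jordan form
J =
  [-3,  1,  0]
  [ 0, -3,  1]
  [ 0,  0, -3]
(up to reordering of blocks).

Per-block formulas:
  For a 3×3 Jordan block J_3(-3): exp(t · J_3(-3)) = e^(-3t)·(I + t·N + (t^2/2)·N^2), where N is the 3×3 nilpotent shift.

After assembling e^{tJ} and conjugating by P, we get:

e^{tM} =
  [exp(-3*t), -t^2*exp(-3*t)/2 + 3*t*exp(-3*t), t^2*exp(-3*t) - 5*t*exp(-3*t)]
  [0, -2*t*exp(-3*t) + exp(-3*t), 4*t*exp(-3*t)]
  [0, -t*exp(-3*t), 2*t*exp(-3*t) + exp(-3*t)]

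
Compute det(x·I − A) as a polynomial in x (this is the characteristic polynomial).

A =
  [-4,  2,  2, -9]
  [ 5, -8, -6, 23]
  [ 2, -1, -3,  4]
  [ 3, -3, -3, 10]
x^4 + 5*x^3 + 6*x^2 - 4*x - 8

Expanding det(x·I − A) (e.g. by cofactor expansion or by noting that A is similar to its Jordan form J, which has the same characteristic polynomial as A) gives
  χ_A(x) = x^4 + 5*x^3 + 6*x^2 - 4*x - 8
which factors as (x - 1)*(x + 2)^3. The eigenvalues (with algebraic multiplicities) are λ = -2 with multiplicity 3, λ = 1 with multiplicity 1.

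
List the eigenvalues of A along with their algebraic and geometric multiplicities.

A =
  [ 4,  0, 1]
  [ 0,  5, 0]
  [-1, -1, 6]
λ = 5: alg = 3, geom = 1

Step 1 — factor the characteristic polynomial to read off the algebraic multiplicities:
  χ_A(x) = (x - 5)^3

Step 2 — compute geometric multiplicities via the rank-nullity identity g(λ) = n − rank(A − λI):
  rank(A − (5)·I) = 2, so dim ker(A − (5)·I) = n − 2 = 1

Summary:
  λ = 5: algebraic multiplicity = 3, geometric multiplicity = 1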